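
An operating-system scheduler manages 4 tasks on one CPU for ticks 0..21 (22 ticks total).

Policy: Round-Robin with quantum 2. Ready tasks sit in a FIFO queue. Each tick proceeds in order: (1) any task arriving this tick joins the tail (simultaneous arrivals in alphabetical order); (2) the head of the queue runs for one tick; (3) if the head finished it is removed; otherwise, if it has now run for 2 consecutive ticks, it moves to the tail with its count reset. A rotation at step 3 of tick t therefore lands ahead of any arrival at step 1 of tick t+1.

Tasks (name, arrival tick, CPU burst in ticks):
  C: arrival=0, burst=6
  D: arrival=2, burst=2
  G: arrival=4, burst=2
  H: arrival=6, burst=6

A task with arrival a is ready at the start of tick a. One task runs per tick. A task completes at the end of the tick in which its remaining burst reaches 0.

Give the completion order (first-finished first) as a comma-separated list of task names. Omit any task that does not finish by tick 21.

completion order = D, C, G, H

t=0: queue=[C] q_used=0 → run C
t=1: queue=[C] q_used=1 → run C
t=2: queue=[C,D] q_used=0 → run C
t=3: queue=[C,D] q_used=1 → run C
t=4: queue=[D,C,G] q_used=0 → run D
t=5: queue=[D,C,G] q_used=1 → run D
t=6: queue=[C,G,H] q_used=0 → run C
t=7: queue=[C,G,H] q_used=1 → run C
t=8: queue=[G,H] q_used=0 → run G
t=9: queue=[G,H] q_used=1 → run G
t=10: queue=[H] q_used=0 → run H
t=11: queue=[H] q_used=1 → run H
t=12: queue=[H] q_used=0 → run H
t=13: queue=[H] q_used=1 → run H
t=14: queue=[H] q_used=0 → run H
t=15: queue=[H] q_used=1 → run H
t=16: (idle)
t=17: (idle)
t=18: (idle)
t=19: (idle)
t=20: (idle)
t=21: (idle)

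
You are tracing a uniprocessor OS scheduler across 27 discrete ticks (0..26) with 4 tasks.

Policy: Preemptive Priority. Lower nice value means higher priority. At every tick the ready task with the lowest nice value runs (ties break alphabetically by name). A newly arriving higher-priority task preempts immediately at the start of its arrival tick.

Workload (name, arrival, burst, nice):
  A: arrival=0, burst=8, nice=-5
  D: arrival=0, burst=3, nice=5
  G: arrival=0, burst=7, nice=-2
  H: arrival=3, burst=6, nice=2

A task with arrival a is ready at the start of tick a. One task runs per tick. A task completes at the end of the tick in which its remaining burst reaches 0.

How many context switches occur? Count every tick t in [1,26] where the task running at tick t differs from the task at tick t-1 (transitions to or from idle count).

t=0: ready={A,D,G} → run A
t=1: ready={A,D,G} → run A
t=2: ready={A,D,G} → run A
t=3: ready={A,D,G,H} → run A
t=4: ready={A,D,G,H} → run A
t=5: ready={A,D,G,H} → run A
t=6: ready={A,D,G,H} → run A
t=7: ready={A,D,G,H} → run A
t=8: ready={D,G,H} → run G
t=9: ready={D,G,H} → run G
t=10: ready={D,G,H} → run G
t=11: ready={D,G,H} → run G
t=12: ready={D,G,H} → run G
t=13: ready={D,G,H} → run G
t=14: ready={D,G,H} → run G
t=15: ready={D,H} → run H
t=16: ready={D,H} → run H
t=17: ready={D,H} → run H
t=18: ready={D,H} → run H
t=19: ready={D,H} → run H
t=20: ready={D,H} → run H
t=21: ready={D} → run D
t=22: ready={D} → run D
t=23: ready={D} → run D
t=24: (idle)
t=25: (idle)
t=26: (idle)

context switches = 4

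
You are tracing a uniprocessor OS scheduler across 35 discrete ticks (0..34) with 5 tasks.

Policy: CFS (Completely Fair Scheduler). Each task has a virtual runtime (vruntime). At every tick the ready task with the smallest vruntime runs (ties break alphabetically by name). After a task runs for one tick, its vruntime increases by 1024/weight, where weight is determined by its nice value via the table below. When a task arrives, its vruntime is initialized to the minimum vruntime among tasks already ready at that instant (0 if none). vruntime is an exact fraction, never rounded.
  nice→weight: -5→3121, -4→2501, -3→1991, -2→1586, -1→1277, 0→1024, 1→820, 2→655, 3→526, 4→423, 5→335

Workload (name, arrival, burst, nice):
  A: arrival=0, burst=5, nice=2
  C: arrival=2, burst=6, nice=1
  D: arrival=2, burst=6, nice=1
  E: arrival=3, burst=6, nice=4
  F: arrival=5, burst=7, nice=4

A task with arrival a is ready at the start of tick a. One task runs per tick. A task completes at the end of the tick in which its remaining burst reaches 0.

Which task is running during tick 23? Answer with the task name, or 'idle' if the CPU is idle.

running at tick 23 = E

t=0: vr[A=0] → run A
t=1: vr[A=1024/655] → run A
t=2: vr[A=2048/655 C=2048/655 D=2048/655] → run A
t=3: vr[A=3072/655 C=2048/655 D=2048/655 E=2048/655] → run C
t=4: vr[A=3072/655 C=117504/26855 D=2048/655 E=2048/655] → run D
t=5: vr[A=3072/655 C=117504/26855 D=117504/26855 E=2048/655 F=2048/655] → run E
t=6: vr[A=3072/655 C=117504/26855 D=117504/26855 E=1537024/277065 F=2048/655] → run F
t=7: vr[A=3072/655 C=117504/26855 D=117504/26855 E=1537024/277065 F=1537024/277065] → run C
t=8: vr[A=3072/655 C=30208/5371 D=117504/26855 E=1537024/277065 F=1537024/277065] → run D
t=9: vr[A=3072/655 C=30208/5371 D=30208/5371 E=1537024/277065 F=1537024/277065] → run A
t=10: vr[A=4096/655 C=30208/5371 D=30208/5371 E=1537024/277065 F=1537024/277065] → run E
t=11: vr[A=4096/655 C=30208/5371 D=30208/5371 E=2207744/277065 F=1537024/277065] → run F
t=12: vr[A=4096/655 C=30208/5371 D=30208/5371 E=2207744/277065 F=2207744/277065] → run C
t=13: vr[A=4096/655 C=184576/26855 D=30208/5371 E=2207744/277065 F=2207744/277065] → run D
t=14: vr[A=4096/655 C=184576/26855 D=184576/26855 E=2207744/277065 F=2207744/277065] → run A
t=15: vr[C=184576/26855 D=184576/26855 E=2207744/277065 F=2207744/277065] → run C
t=16: vr[C=218112/26855 D=184576/26855 E=2207744/277065 F=2207744/277065] → run D
t=17: vr[C=218112/26855 D=218112/26855 E=2207744/277065 F=2207744/277065] → run E
t=18: vr[C=218112/26855 D=218112/26855 E=959488/92355 F=2207744/277065] → run F
t=19: vr[C=218112/26855 D=218112/26855 E=959488/92355 F=959488/92355] → run C
t=20: vr[C=251648/26855 D=218112/26855 E=959488/92355 F=959488/92355] → run D
t=21: vr[C=251648/26855 D=251648/26855 E=959488/92355 F=959488/92355] → run C
t=22: vr[D=251648/26855 E=959488/92355 F=959488/92355] → run D
t=23: vr[E=959488/92355 F=959488/92355] → run E
t=24: vr[E=3549184/277065 F=959488/92355] → run F
t=25: vr[E=3549184/277065 F=3549184/277065] → run E
t=26: vr[E=4219904/277065 F=3549184/277065] → run F
t=27: vr[E=4219904/277065 F=4219904/277065] → run E
t=28: vr[F=4219904/277065] → run F
t=29: vr[F=1630208/92355] → run F
t=30: (idle)
t=31: (idle)
t=32: (idle)
t=33: (idle)
t=34: (idle)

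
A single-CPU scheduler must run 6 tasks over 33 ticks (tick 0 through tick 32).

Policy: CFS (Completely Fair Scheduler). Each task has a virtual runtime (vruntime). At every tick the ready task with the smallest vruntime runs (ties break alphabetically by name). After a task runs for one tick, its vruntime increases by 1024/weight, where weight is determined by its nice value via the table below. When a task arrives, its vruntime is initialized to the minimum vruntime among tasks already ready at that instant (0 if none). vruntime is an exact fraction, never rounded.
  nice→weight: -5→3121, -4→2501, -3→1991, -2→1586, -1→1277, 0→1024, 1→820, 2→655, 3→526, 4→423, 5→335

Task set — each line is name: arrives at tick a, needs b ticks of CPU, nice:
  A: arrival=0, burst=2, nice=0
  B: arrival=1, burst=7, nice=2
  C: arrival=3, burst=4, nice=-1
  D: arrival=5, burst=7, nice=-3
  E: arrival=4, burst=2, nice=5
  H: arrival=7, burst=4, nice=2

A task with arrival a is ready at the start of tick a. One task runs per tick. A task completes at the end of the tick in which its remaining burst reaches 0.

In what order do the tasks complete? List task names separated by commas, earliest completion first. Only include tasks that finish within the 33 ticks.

completion order = A, C, E, D, H, B

t=0: vr[A=0] → run A
t=1: vr[A=1 B=1] → run A
t=2: vr[B=1] → run B
t=3: vr[B=1679/655 C=1679/655] → run B
t=4: vr[B=2703/655 C=1679/655 E=1679/655] → run C
t=5: vr[B=2703/655 C=2814803/836435 D=1679/655 E=1679/655] → run D
t=6: vr[B=2703/655 C=2814803/836435 D=4013609/1304105 E=1679/655] → run E
t=7: vr[B=2703/655 C=2814803/836435 D=4013609/1304105 E=246637/43885 H=4013609/1304105] → run D
t=8: vr[B=2703/655 C=2814803/836435 D=4684329/1304105 E=246637/43885 H=4013609/1304105] → run H
t=9: vr[B=2703/655 C=2814803/836435 D=4684329/1304105 E=246637/43885 H=6052393/1304105] → run C
t=10: vr[B=2703/655 C=3485523/836435 D=4684329/1304105 E=246637/43885 H=6052393/1304105] → run D
t=11: vr[B=2703/655 C=3485523/836435 D=5355049/1304105 E=246637/43885 H=6052393/1304105] → run D
t=12: vr[B=2703/655 C=3485523/836435 D=6025769/1304105 E=246637/43885 H=6052393/1304105] → run B
t=13: vr[B=3727/655 C=3485523/836435 D=6025769/1304105 E=246637/43885 H=6052393/1304105] → run C
t=14: vr[B=3727/655 C=4156243/836435 D=6025769/1304105 E=246637/43885 H=6052393/1304105] → run D
t=15: vr[B=3727/655 C=4156243/836435 D=6696489/1304105 E=246637/43885 H=6052393/1304105] → run H
t=16: vr[B=3727/655 C=4156243/836435 D=6696489/1304105 E=246637/43885 H=8091177/1304105] → run C
t=17: vr[B=3727/655 D=6696489/1304105 E=246637/43885 H=8091177/1304105] → run D
t=18: vr[B=3727/655 D=7367209/1304105 E=246637/43885 H=8091177/1304105] → run E
t=19: vr[B=3727/655 D=7367209/1304105 H=8091177/1304105] → run D
t=20: vr[B=3727/655 H=8091177/1304105] → run B
t=21: vr[B=4751/655 H=8091177/1304105] → run H
t=22: vr[B=4751/655 H=10129961/1304105] → run B
t=23: vr[B=1155/131 H=10129961/1304105] → run H
t=24: vr[B=1155/131] → run B
t=25: vr[B=6799/655] → run B
t=26: (idle)
t=27: (idle)
t=28: (idle)
t=29: (idle)
t=30: (idle)
t=31: (idle)
t=32: (idle)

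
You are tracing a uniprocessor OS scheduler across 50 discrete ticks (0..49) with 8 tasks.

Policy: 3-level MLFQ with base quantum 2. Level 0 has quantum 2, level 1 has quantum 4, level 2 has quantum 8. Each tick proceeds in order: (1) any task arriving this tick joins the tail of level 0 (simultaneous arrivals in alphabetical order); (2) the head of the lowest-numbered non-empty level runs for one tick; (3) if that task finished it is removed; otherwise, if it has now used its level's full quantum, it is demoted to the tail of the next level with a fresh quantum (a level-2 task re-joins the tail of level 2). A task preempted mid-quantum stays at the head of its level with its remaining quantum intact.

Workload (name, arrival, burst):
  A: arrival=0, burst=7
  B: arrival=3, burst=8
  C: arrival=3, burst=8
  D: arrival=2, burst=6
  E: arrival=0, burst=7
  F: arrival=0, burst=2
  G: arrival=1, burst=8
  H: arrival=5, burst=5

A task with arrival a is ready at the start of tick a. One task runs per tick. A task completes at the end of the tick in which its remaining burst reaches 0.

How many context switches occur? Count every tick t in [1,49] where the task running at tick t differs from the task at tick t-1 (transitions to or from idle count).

t=0: L0/L1/L2 = AEF/-/- → run A
t=1: L0/L1/L2 = AEFG/-/- → run A
t=2: L0/L1/L2 = EFGD/A/- → run E
t=3: L0/L1/L2 = EFGDBC/A/- → run E
t=4: L0/L1/L2 = FGDBC/AE/- → run F
t=5: L0/L1/L2 = FGDBCH/AE/- → run F
t=6: L0/L1/L2 = GDBCH/AE/- → run G
t=7: L0/L1/L2 = GDBCH/AE/- → run G
t=8: L0/L1/L2 = DBCH/AEG/- → run D
t=9: L0/L1/L2 = DBCH/AEG/- → run D
t=10: L0/L1/L2 = BCH/AEGD/- → run B
t=11: L0/L1/L2 = BCH/AEGD/- → run B
t=12: L0/L1/L2 = CH/AEGDB/- → run C
t=13: L0/L1/L2 = CH/AEGDB/- → run C
t=14: L0/L1/L2 = H/AEGDBC/- → run H
t=15: L0/L1/L2 = H/AEGDBC/- → run H
t=16: L0/L1/L2 = -/AEGDBCH/- → run A
t=17: L0/L1/L2 = -/AEGDBCH/- → run A
t=18: L0/L1/L2 = -/AEGDBCH/- → run A
t=19: L0/L1/L2 = -/AEGDBCH/- → run A
t=20: L0/L1/L2 = -/EGDBCH/A → run E
t=21: L0/L1/L2 = -/EGDBCH/A → run E
t=22: L0/L1/L2 = -/EGDBCH/A → run E
t=23: L0/L1/L2 = -/EGDBCH/A → run E
t=24: L0/L1/L2 = -/GDBCH/AE → run G
t=25: L0/L1/L2 = -/GDBCH/AE → run G
t=26: L0/L1/L2 = -/GDBCH/AE → run G
t=27: L0/L1/L2 = -/GDBCH/AE → run G
t=28: L0/L1/L2 = -/DBCH/AEG → run D
t=29: L0/L1/L2 = -/DBCH/AEG → run D
t=30: L0/L1/L2 = -/DBCH/AEG → run D
t=31: L0/L1/L2 = -/DBCH/AEG → run D
t=32: L0/L1/L2 = -/BCH/AEG → run B
t=33: L0/L1/L2 = -/BCH/AEG → run B
t=34: L0/L1/L2 = -/BCH/AEG → run B
t=35: L0/L1/L2 = -/BCH/AEG → run B
t=36: L0/L1/L2 = -/CH/AEGB → run C
t=37: L0/L1/L2 = -/CH/AEGB → run C
t=38: L0/L1/L2 = -/CH/AEGB → run C
t=39: L0/L1/L2 = -/CH/AEGB → run C
t=40: L0/L1/L2 = -/H/AEGBC → run H
t=41: L0/L1/L2 = -/H/AEGBC → run H
t=42: L0/L1/L2 = -/H/AEGBC → run H
t=43: L0/L1/L2 = -/-/AEGBC → run A
t=44: L0/L1/L2 = -/-/EGBC → run E
t=45: L0/L1/L2 = -/-/GBC → run G
t=46: L0/L1/L2 = -/-/GBC → run G
t=47: L0/L1/L2 = -/-/BC → run B
t=48: L0/L1/L2 = -/-/BC → run B
t=49: L0/L1/L2 = -/-/C → run C

context switches = 19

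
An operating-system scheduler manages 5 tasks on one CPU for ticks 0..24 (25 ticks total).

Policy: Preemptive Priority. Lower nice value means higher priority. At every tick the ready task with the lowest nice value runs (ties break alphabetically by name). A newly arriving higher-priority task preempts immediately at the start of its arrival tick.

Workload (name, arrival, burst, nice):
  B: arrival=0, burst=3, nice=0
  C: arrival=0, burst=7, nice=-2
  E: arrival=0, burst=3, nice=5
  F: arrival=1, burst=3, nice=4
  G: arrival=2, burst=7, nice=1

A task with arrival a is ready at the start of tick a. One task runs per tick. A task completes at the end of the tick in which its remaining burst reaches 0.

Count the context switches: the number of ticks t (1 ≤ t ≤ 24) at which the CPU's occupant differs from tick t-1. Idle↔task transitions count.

context switches = 5

t=0: ready={B,C,E} → run C
t=1: ready={B,C,E,F} → run C
t=2: ready={B,C,E,F,G} → run C
t=3: ready={B,C,E,F,G} → run C
t=4: ready={B,C,E,F,G} → run C
t=5: ready={B,C,E,F,G} → run C
t=6: ready={B,C,E,F,G} → run C
t=7: ready={B,E,F,G} → run B
t=8: ready={B,E,F,G} → run B
t=9: ready={B,E,F,G} → run B
t=10: ready={E,F,G} → run G
t=11: ready={E,F,G} → run G
t=12: ready={E,F,G} → run G
t=13: ready={E,F,G} → run G
t=14: ready={E,F,G} → run G
t=15: ready={E,F,G} → run G
t=16: ready={E,F,G} → run G
t=17: ready={E,F} → run F
t=18: ready={E,F} → run F
t=19: ready={E,F} → run F
t=20: ready={E} → run E
t=21: ready={E} → run E
t=22: ready={E} → run E
t=23: (idle)
t=24: (idle)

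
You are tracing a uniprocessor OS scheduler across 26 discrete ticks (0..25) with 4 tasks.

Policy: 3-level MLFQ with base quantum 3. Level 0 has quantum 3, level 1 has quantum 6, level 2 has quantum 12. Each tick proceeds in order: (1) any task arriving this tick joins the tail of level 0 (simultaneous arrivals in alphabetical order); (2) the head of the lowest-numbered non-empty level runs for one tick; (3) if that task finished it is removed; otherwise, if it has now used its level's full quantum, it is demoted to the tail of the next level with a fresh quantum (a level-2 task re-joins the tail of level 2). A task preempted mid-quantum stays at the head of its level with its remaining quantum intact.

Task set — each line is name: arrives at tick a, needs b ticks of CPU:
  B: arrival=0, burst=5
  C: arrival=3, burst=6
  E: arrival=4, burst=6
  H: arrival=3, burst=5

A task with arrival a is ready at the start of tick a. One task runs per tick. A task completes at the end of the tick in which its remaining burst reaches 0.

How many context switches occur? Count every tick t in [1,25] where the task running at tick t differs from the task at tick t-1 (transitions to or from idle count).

t=0: L0/L1/L2 = B/-/- → run B
t=1: L0/L1/L2 = B/-/- → run B
t=2: L0/L1/L2 = B/-/- → run B
t=3: L0/L1/L2 = CH/B/- → run C
t=4: L0/L1/L2 = CHE/B/- → run C
t=5: L0/L1/L2 = CHE/B/- → run C
t=6: L0/L1/L2 = HE/BC/- → run H
t=7: L0/L1/L2 = HE/BC/- → run H
t=8: L0/L1/L2 = HE/BC/- → run H
t=9: L0/L1/L2 = E/BCH/- → run E
t=10: L0/L1/L2 = E/BCH/- → run E
t=11: L0/L1/L2 = E/BCH/- → run E
t=12: L0/L1/L2 = -/BCHE/- → run B
t=13: L0/L1/L2 = -/BCHE/- → run B
t=14: L0/L1/L2 = -/CHE/- → run C
t=15: L0/L1/L2 = -/CHE/- → run C
t=16: L0/L1/L2 = -/CHE/- → run C
t=17: L0/L1/L2 = -/HE/- → run H
t=18: L0/L1/L2 = -/HE/- → run H
t=19: L0/L1/L2 = -/E/- → run E
t=20: L0/L1/L2 = -/E/- → run E
t=21: L0/L1/L2 = -/E/- → run E
t=22: (idle)
t=23: (idle)
t=24: (idle)
t=25: (idle)

context switches = 8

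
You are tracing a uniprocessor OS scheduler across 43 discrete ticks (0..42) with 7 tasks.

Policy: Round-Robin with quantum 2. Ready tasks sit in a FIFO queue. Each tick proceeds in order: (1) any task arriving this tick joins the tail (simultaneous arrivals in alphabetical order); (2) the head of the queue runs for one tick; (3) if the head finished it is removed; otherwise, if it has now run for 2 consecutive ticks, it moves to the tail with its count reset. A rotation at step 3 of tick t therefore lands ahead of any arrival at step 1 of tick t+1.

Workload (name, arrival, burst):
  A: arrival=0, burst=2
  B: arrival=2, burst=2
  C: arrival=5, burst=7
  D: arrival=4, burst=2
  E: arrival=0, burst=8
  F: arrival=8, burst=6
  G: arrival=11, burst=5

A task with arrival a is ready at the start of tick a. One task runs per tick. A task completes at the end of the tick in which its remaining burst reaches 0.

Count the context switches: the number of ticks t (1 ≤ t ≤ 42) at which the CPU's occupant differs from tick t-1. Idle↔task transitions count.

t=0: queue=[A,E] q_used=0 → run A
t=1: queue=[A,E] q_used=1 → run A
t=2: queue=[E,B] q_used=0 → run E
t=3: queue=[E,B] q_used=1 → run E
t=4: queue=[B,E,D] q_used=0 → run B
t=5: queue=[B,E,D,C] q_used=1 → run B
t=6: queue=[E,D,C] q_used=0 → run E
t=7: queue=[E,D,C] q_used=1 → run E
t=8: queue=[D,C,E,F] q_used=0 → run D
t=9: queue=[D,C,E,F] q_used=1 → run D
t=10: queue=[C,E,F] q_used=0 → run C
t=11: queue=[C,E,F,G] q_used=1 → run C
t=12: queue=[E,F,G,C] q_used=0 → run E
t=13: queue=[E,F,G,C] q_used=1 → run E
t=14: queue=[F,G,C,E] q_used=0 → run F
t=15: queue=[F,G,C,E] q_used=1 → run F
t=16: queue=[G,C,E,F] q_used=0 → run G
t=17: queue=[G,C,E,F] q_used=1 → run G
t=18: queue=[C,E,F,G] q_used=0 → run C
t=19: queue=[C,E,F,G] q_used=1 → run C
t=20: queue=[E,F,G,C] q_used=0 → run E
t=21: queue=[E,F,G,C] q_used=1 → run E
t=22: queue=[F,G,C] q_used=0 → run F
t=23: queue=[F,G,C] q_used=1 → run F
t=24: queue=[G,C,F] q_used=0 → run G
t=25: queue=[G,C,F] q_used=1 → run G
t=26: queue=[C,F,G] q_used=0 → run C
t=27: queue=[C,F,G] q_used=1 → run C
t=28: queue=[F,G,C] q_used=0 → run F
t=29: queue=[F,G,C] q_used=1 → run F
t=30: queue=[G,C] q_used=0 → run G
t=31: queue=[C] q_used=0 → run C
t=32: (idle)
t=33: (idle)
t=34: (idle)
t=35: (idle)
t=36: (idle)
t=37: (idle)
t=38: (idle)
t=39: (idle)
t=40: (idle)
t=41: (idle)
t=42: (idle)

context switches = 17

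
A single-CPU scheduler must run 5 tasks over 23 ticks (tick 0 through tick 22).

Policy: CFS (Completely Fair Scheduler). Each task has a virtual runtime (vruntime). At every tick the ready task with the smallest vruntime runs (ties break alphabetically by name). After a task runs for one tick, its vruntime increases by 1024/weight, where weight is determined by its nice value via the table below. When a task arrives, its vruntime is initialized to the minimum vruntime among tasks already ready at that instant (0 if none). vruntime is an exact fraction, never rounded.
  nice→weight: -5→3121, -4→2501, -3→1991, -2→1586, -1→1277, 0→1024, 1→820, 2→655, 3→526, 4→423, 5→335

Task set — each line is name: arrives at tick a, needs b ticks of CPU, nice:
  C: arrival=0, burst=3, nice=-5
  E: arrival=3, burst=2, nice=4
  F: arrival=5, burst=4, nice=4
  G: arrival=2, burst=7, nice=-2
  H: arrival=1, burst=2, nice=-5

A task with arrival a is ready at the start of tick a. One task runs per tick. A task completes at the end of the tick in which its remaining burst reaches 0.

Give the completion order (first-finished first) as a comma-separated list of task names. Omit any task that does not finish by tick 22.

t=0: vr[C=0] → run C
t=1: vr[C=1024/3121 H=1024/3121] → run C
t=2: vr[C=2048/3121 G=1024/3121 H=1024/3121] → run G
t=3: vr[C=2048/3121 E=1024/3121 G=2409984/2474953 H=1024/3121] → run E
t=4: vr[C=2048/3121 E=3629056/1320183 G=2409984/2474953 H=1024/3121] → run H
t=5: vr[C=2048/3121 E=3629056/1320183 F=2048/3121 G=2409984/2474953 H=2048/3121] → run C
t=6: vr[E=3629056/1320183 F=2048/3121 G=2409984/2474953 H=2048/3121] → run F
t=7: vr[E=3629056/1320183 F=4062208/1320183 G=2409984/2474953 H=2048/3121] → run H
t=8: vr[E=3629056/1320183 F=4062208/1320183 G=2409984/2474953] → run G
t=9: vr[E=3629056/1320183 F=4062208/1320183 G=4007936/2474953] → run G
t=10: vr[E=3629056/1320183 F=4062208/1320183 G=5605888/2474953] → run G
t=11: vr[E=3629056/1320183 F=4062208/1320183 G=7203840/2474953] → run E
t=12: vr[F=4062208/1320183 G=7203840/2474953] → run G
t=13: vr[F=4062208/1320183 G=8801792/2474953] → run F
t=14: vr[F=7258112/1320183 G=8801792/2474953] → run G
t=15: vr[F=7258112/1320183 G=10399744/2474953] → run G
t=16: vr[F=7258112/1320183] → run F
t=17: vr[F=3484672/440061] → run F
t=18: (idle)
t=19: (idle)
t=20: (idle)
t=21: (idle)
t=22: (idle)

completion order = C, H, E, G, F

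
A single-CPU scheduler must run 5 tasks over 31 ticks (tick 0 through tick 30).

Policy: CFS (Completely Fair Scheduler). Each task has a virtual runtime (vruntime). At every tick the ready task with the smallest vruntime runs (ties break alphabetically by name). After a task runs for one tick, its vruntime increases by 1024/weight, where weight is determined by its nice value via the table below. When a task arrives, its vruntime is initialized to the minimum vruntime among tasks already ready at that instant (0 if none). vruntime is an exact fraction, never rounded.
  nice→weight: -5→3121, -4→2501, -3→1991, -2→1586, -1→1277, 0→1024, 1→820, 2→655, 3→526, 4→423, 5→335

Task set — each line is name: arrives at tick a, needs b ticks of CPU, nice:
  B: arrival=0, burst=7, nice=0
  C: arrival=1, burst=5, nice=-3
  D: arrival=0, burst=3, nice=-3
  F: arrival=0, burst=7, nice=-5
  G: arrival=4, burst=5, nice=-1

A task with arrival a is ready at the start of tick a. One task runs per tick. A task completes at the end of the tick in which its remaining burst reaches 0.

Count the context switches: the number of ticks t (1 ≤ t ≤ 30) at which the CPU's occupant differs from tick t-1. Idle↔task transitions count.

context switches = 23

t=0: vr[B=0 D=0 F=0] → run B
t=1: vr[B=1 C=0 D=0 F=0] → run C
t=2: vr[B=1 C=1024/1991 D=0 F=0] → run D
t=3: vr[B=1 C=1024/1991 D=1024/1991 F=0] → run F
t=4: vr[B=1 C=1024/1991 D=1024/1991 F=1024/3121 G=1024/3121] → run F
t=5: vr[B=1 C=1024/1991 D=1024/1991 F=2048/3121 G=1024/3121] → run G
t=6: vr[B=1 C=1024/1991 D=1024/1991 F=2048/3121 G=4503552/3985517] → run C
t=7: vr[B=1 C=2048/1991 D=1024/1991 F=2048/3121 G=4503552/3985517] → run D
t=8: vr[B=1 C=2048/1991 D=2048/1991 F=2048/3121 G=4503552/3985517] → run F
t=9: vr[B=1 C=2048/1991 D=2048/1991 F=3072/3121 G=4503552/3985517] → run F
t=10: vr[B=1 C=2048/1991 D=2048/1991 F=4096/3121 G=4503552/3985517] → run B
t=11: vr[B=2 C=2048/1991 D=2048/1991 F=4096/3121 G=4503552/3985517] → run C
t=12: vr[B=2 C=3072/1991 D=2048/1991 F=4096/3121 G=4503552/3985517] → run D
t=13: vr[B=2 C=3072/1991 F=4096/3121 G=4503552/3985517] → run G
t=14: vr[B=2 C=3072/1991 F=4096/3121 G=7699456/3985517] → run F
t=15: vr[B=2 C=3072/1991 F=5120/3121 G=7699456/3985517] → run C
t=16: vr[B=2 C=4096/1991 F=5120/3121 G=7699456/3985517] → run F
t=17: vr[B=2 C=4096/1991 F=6144/3121 G=7699456/3985517] → run G
t=18: vr[B=2 C=4096/1991 F=6144/3121 G=10895360/3985517] → run F
t=19: vr[B=2 C=4096/1991 G=10895360/3985517] → run B
t=20: vr[B=3 C=4096/1991 G=10895360/3985517] → run C
t=21: vr[B=3 G=10895360/3985517] → run G
t=22: vr[B=3 G=14091264/3985517] → run B
t=23: vr[B=4 G=14091264/3985517] → run G
t=24: vr[B=4] → run B
t=25: vr[B=5] → run B
t=26: vr[B=6] → run B
t=27: (idle)
t=28: (idle)
t=29: (idle)
t=30: (idle)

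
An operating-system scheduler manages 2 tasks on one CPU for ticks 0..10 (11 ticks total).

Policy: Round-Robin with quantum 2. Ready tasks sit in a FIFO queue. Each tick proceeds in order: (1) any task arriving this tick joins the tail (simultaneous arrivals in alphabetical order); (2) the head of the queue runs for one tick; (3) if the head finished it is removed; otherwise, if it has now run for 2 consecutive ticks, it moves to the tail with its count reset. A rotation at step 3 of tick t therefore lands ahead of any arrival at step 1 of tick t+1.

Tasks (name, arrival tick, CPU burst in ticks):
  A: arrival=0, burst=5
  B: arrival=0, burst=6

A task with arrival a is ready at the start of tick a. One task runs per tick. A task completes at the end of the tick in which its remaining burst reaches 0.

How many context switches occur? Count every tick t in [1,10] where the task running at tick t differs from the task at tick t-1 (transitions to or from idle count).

t=0: queue=[A,B] q_used=0 → run A
t=1: queue=[A,B] q_used=1 → run A
t=2: queue=[B,A] q_used=0 → run B
t=3: queue=[B,A] q_used=1 → run B
t=4: queue=[A,B] q_used=0 → run A
t=5: queue=[A,B] q_used=1 → run A
t=6: queue=[B,A] q_used=0 → run B
t=7: queue=[B,A] q_used=1 → run B
t=8: queue=[A,B] q_used=0 → run A
t=9: queue=[B] q_used=0 → run B
t=10: queue=[B] q_used=1 → run B

context switches = 5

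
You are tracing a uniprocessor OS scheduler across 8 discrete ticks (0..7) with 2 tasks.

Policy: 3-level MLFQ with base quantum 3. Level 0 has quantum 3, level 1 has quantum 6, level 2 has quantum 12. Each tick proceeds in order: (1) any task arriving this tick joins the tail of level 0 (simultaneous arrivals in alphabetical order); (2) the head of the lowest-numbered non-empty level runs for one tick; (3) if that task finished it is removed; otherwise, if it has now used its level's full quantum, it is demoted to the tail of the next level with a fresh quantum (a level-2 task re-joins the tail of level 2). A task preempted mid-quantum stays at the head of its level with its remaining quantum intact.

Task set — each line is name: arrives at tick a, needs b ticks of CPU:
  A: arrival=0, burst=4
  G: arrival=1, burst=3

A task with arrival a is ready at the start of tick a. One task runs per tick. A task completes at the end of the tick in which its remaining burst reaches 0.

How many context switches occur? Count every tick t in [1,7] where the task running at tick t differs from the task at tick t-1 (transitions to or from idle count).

context switches = 3

t=0: L0/L1/L2 = A/-/- → run A
t=1: L0/L1/L2 = AG/-/- → run A
t=2: L0/L1/L2 = AG/-/- → run A
t=3: L0/L1/L2 = G/A/- → run G
t=4: L0/L1/L2 = G/A/- → run G
t=5: L0/L1/L2 = G/A/- → run G
t=6: L0/L1/L2 = -/A/- → run A
t=7: (idle)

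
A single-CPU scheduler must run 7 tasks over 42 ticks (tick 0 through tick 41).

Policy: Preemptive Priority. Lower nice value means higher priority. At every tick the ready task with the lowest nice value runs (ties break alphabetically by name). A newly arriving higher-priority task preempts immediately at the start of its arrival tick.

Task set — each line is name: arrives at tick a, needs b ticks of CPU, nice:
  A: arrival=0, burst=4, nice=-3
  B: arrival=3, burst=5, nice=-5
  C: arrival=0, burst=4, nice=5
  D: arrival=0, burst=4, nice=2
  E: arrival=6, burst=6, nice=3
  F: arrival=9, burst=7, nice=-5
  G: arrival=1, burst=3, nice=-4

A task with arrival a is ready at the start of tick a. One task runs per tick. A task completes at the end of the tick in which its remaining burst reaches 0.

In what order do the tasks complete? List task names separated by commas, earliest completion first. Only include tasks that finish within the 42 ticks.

completion order = B, G, F, A, D, E, C

t=0: ready={A,C,D} → run A
t=1: ready={A,C,D,G} → run G
t=2: ready={A,C,D,G} → run G
t=3: ready={A,B,C,D,G} → run B
t=4: ready={A,B,C,D,G} → run B
t=5: ready={A,B,C,D,G} → run B
t=6: ready={A,B,C,D,E,G} → run B
t=7: ready={A,B,C,D,E,G} → run B
t=8: ready={A,C,D,E,G} → run G
t=9: ready={A,C,D,E,F} → run F
t=10: ready={A,C,D,E,F} → run F
t=11: ready={A,C,D,E,F} → run F
t=12: ready={A,C,D,E,F} → run F
t=13: ready={A,C,D,E,F} → run F
t=14: ready={A,C,D,E,F} → run F
t=15: ready={A,C,D,E,F} → run F
t=16: ready={A,C,D,E} → run A
t=17: ready={A,C,D,E} → run A
t=18: ready={A,C,D,E} → run A
t=19: ready={C,D,E} → run D
t=20: ready={C,D,E} → run D
t=21: ready={C,D,E} → run D
t=22: ready={C,D,E} → run D
t=23: ready={C,E} → run E
t=24: ready={C,E} → run E
t=25: ready={C,E} → run E
t=26: ready={C,E} → run E
t=27: ready={C,E} → run E
t=28: ready={C,E} → run E
t=29: ready={C} → run C
t=30: ready={C} → run C
t=31: ready={C} → run C
t=32: ready={C} → run C
t=33: (idle)
t=34: (idle)
t=35: (idle)
t=36: (idle)
t=37: (idle)
t=38: (idle)
t=39: (idle)
t=40: (idle)
t=41: (idle)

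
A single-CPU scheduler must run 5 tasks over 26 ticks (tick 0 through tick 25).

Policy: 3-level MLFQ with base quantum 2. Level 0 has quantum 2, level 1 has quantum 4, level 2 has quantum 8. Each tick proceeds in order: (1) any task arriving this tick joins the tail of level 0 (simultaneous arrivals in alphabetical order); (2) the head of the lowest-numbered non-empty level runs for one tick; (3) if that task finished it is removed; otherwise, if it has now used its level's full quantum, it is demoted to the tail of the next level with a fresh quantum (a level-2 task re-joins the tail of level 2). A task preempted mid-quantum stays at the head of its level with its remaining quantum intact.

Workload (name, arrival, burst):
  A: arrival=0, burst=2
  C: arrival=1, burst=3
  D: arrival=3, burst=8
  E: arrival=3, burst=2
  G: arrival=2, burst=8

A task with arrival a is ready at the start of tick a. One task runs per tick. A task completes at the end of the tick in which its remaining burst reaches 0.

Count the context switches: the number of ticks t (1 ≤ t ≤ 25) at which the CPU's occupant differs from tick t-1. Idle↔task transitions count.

context switches = 10

t=0: L0/L1/L2 = A/-/- → run A
t=1: L0/L1/L2 = AC/-/- → run A
t=2: L0/L1/L2 = CG/-/- → run C
t=3: L0/L1/L2 = CGDE/-/- → run C
t=4: L0/L1/L2 = GDE/C/- → run G
t=5: L0/L1/L2 = GDE/C/- → run G
t=6: L0/L1/L2 = DE/CG/- → run D
t=7: L0/L1/L2 = DE/CG/- → run D
t=8: L0/L1/L2 = E/CGD/- → run E
t=9: L0/L1/L2 = E/CGD/- → run E
t=10: L0/L1/L2 = -/CGD/- → run C
t=11: L0/L1/L2 = -/GD/- → run G
t=12: L0/L1/L2 = -/GD/- → run G
t=13: L0/L1/L2 = -/GD/- → run G
t=14: L0/L1/L2 = -/GD/- → run G
t=15: L0/L1/L2 = -/D/G → run D
t=16: L0/L1/L2 = -/D/G → run D
t=17: L0/L1/L2 = -/D/G → run D
t=18: L0/L1/L2 = -/D/G → run D
t=19: L0/L1/L2 = -/-/GD → run G
t=20: L0/L1/L2 = -/-/GD → run G
t=21: L0/L1/L2 = -/-/D → run D
t=22: L0/L1/L2 = -/-/D → run D
t=23: (idle)
t=24: (idle)
t=25: (idle)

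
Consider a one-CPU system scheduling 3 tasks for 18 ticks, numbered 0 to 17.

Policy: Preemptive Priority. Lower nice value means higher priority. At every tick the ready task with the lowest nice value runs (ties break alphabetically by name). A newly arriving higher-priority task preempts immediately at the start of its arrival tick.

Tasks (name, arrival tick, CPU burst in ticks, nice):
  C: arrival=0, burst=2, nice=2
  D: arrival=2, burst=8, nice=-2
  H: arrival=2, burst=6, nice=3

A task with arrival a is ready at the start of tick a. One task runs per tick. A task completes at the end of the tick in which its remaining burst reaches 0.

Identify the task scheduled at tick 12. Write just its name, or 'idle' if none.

t=0: ready={C} → run C
t=1: ready={C} → run C
t=2: ready={D,H} → run D
t=3: ready={D,H} → run D
t=4: ready={D,H} → run D
t=5: ready={D,H} → run D
t=6: ready={D,H} → run D
t=7: ready={D,H} → run D
t=8: ready={D,H} → run D
t=9: ready={D,H} → run D
t=10: ready={H} → run H
t=11: ready={H} → run H
t=12: ready={H} → run H
t=13: ready={H} → run H
t=14: ready={H} → run H
t=15: ready={H} → run H
t=16: (idle)
t=17: (idle)

running at tick 12 = H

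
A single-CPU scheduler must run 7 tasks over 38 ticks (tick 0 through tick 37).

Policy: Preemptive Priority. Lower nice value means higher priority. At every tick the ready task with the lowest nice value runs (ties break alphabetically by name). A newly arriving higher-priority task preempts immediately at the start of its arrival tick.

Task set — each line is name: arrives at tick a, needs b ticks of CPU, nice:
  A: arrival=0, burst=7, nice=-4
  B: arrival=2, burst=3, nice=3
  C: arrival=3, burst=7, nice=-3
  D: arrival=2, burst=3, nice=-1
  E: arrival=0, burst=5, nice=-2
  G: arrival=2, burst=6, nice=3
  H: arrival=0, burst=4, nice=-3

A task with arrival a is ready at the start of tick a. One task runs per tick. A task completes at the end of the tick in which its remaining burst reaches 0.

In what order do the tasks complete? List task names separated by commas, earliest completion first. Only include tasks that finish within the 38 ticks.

completion order = A, C, H, E, D, B, G

t=0: ready={A,E,H} → run A
t=1: ready={A,E,H} → run A
t=2: ready={A,B,D,E,G,H} → run A
t=3: ready={A,B,C,D,E,G,H} → run A
t=4: ready={A,B,C,D,E,G,H} → run A
t=5: ready={A,B,C,D,E,G,H} → run A
t=6: ready={A,B,C,D,E,G,H} → run A
t=7: ready={B,C,D,E,G,H} → run C
t=8: ready={B,C,D,E,G,H} → run C
t=9: ready={B,C,D,E,G,H} → run C
t=10: ready={B,C,D,E,G,H} → run C
t=11: ready={B,C,D,E,G,H} → run C
t=12: ready={B,C,D,E,G,H} → run C
t=13: ready={B,C,D,E,G,H} → run C
t=14: ready={B,D,E,G,H} → run H
t=15: ready={B,D,E,G,H} → run H
t=16: ready={B,D,E,G,H} → run H
t=17: ready={B,D,E,G,H} → run H
t=18: ready={B,D,E,G} → run E
t=19: ready={B,D,E,G} → run E
t=20: ready={B,D,E,G} → run E
t=21: ready={B,D,E,G} → run E
t=22: ready={B,D,E,G} → run E
t=23: ready={B,D,G} → run D
t=24: ready={B,D,G} → run D
t=25: ready={B,D,G} → run D
t=26: ready={B,G} → run B
t=27: ready={B,G} → run B
t=28: ready={B,G} → run B
t=29: ready={G} → run G
t=30: ready={G} → run G
t=31: ready={G} → run G
t=32: ready={G} → run G
t=33: ready={G} → run G
t=34: ready={G} → run G
t=35: (idle)
t=36: (idle)
t=37: (idle)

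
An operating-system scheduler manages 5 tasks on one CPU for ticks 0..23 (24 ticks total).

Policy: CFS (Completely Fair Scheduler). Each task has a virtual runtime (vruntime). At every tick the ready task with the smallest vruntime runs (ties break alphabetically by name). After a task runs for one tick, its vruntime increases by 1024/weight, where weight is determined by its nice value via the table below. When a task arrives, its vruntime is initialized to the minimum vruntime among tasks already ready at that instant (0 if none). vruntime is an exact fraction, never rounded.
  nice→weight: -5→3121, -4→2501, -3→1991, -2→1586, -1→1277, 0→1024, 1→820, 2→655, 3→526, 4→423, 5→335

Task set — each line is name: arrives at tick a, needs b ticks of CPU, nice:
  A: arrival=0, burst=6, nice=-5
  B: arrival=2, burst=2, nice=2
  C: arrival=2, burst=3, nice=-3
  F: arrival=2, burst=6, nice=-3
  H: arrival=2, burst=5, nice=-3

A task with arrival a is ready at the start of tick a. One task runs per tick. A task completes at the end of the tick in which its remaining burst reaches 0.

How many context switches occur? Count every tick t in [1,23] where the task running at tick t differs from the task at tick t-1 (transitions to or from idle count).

context switches = 19

t=0: vr[A=0] → run A
t=1: vr[A=1024/3121] → run A
t=2: vr[A=2048/3121 B=2048/3121 C=2048/3121 F=2048/3121 H=2048/3121] → run A
t=3: vr[A=3072/3121 B=2048/3121 C=2048/3121 F=2048/3121 H=2048/3121] → run B
t=4: vr[A=3072/3121 B=4537344/2044255 C=2048/3121 F=2048/3121 H=2048/3121] → run C
t=5: vr[A=3072/3121 B=4537344/2044255 C=7273472/6213911 F=2048/3121 H=2048/3121] → run F
t=6: vr[A=3072/3121 B=4537344/2044255 C=7273472/6213911 F=7273472/6213911 H=2048/3121] → run H
t=7: vr[A=3072/3121 B=4537344/2044255 C=7273472/6213911 F=7273472/6213911 H=7273472/6213911] → run A
t=8: vr[A=4096/3121 B=4537344/2044255 C=7273472/6213911 F=7273472/6213911 H=7273472/6213911] → run C
t=9: vr[A=4096/3121 B=4537344/2044255 C=10469376/6213911 F=7273472/6213911 H=7273472/6213911] → run F
t=10: vr[A=4096/3121 B=4537344/2044255 C=10469376/6213911 F=10469376/6213911 H=7273472/6213911] → run H
t=11: vr[A=4096/3121 B=4537344/2044255 C=10469376/6213911 F=10469376/6213911 H=10469376/6213911] → run A
t=12: vr[A=5120/3121 B=4537344/2044255 C=10469376/6213911 F=10469376/6213911 H=10469376/6213911] → run A
t=13: vr[B=4537344/2044255 C=10469376/6213911 F=10469376/6213911 H=10469376/6213911] → run C
t=14: vr[B=4537344/2044255 F=10469376/6213911 H=10469376/6213911] → run F
t=15: vr[B=4537344/2044255 F=13665280/6213911 H=10469376/6213911] → run H
t=16: vr[B=4537344/2044255 F=13665280/6213911 H=13665280/6213911] → run F
t=17: vr[B=4537344/2044255 F=16861184/6213911 H=13665280/6213911] → run H
t=18: vr[B=4537344/2044255 F=16861184/6213911 H=16861184/6213911] → run B
t=19: vr[F=16861184/6213911 H=16861184/6213911] → run F
t=20: vr[F=20057088/6213911 H=16861184/6213911] → run H
t=21: vr[F=20057088/6213911] → run F
t=22: (idle)
t=23: (idle)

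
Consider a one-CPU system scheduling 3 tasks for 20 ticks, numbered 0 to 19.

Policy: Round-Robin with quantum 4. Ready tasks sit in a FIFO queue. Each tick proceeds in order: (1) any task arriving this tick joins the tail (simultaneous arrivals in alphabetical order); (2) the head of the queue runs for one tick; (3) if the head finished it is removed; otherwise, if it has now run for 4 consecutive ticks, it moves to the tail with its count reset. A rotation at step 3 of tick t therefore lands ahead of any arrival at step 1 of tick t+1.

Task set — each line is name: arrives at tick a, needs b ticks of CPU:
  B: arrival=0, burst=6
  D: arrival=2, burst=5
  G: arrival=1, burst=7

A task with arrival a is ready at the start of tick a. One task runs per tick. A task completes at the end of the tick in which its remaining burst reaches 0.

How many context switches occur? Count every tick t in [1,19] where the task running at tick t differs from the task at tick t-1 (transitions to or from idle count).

t=0: queue=[B] q_used=0 → run B
t=1: queue=[B,G] q_used=1 → run B
t=2: queue=[B,G,D] q_used=2 → run B
t=3: queue=[B,G,D] q_used=3 → run B
t=4: queue=[G,D,B] q_used=0 → run G
t=5: queue=[G,D,B] q_used=1 → run G
t=6: queue=[G,D,B] q_used=2 → run G
t=7: queue=[G,D,B] q_used=3 → run G
t=8: queue=[D,B,G] q_used=0 → run D
t=9: queue=[D,B,G] q_used=1 → run D
t=10: queue=[D,B,G] q_used=2 → run D
t=11: queue=[D,B,G] q_used=3 → run D
t=12: queue=[B,G,D] q_used=0 → run B
t=13: queue=[B,G,D] q_used=1 → run B
t=14: queue=[G,D] q_used=0 → run G
t=15: queue=[G,D] q_used=1 → run G
t=16: queue=[G,D] q_used=2 → run G
t=17: queue=[D] q_used=0 → run D
t=18: (idle)
t=19: (idle)

context switches = 6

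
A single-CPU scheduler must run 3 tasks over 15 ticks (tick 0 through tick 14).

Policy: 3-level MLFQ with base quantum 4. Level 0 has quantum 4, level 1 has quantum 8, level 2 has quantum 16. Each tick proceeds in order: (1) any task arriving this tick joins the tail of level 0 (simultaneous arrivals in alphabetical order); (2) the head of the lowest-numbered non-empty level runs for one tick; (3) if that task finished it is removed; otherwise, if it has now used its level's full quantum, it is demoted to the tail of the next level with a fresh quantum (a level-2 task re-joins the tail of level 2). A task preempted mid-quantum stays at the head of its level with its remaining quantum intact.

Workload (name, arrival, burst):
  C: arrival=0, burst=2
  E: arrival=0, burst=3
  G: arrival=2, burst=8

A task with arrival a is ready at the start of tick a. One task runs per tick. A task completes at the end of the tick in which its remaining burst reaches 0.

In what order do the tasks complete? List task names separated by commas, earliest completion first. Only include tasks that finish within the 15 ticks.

t=0: L0/L1/L2 = CE/-/- → run C
t=1: L0/L1/L2 = CE/-/- → run C
t=2: L0/L1/L2 = EG/-/- → run E
t=3: L0/L1/L2 = EG/-/- → run E
t=4: L0/L1/L2 = EG/-/- → run E
t=5: L0/L1/L2 = G/-/- → run G
t=6: L0/L1/L2 = G/-/- → run G
t=7: L0/L1/L2 = G/-/- → run G
t=8: L0/L1/L2 = G/-/- → run G
t=9: L0/L1/L2 = -/G/- → run G
t=10: L0/L1/L2 = -/G/- → run G
t=11: L0/L1/L2 = -/G/- → run G
t=12: L0/L1/L2 = -/G/- → run G
t=13: (idle)
t=14: (idle)

completion order = C, E, G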